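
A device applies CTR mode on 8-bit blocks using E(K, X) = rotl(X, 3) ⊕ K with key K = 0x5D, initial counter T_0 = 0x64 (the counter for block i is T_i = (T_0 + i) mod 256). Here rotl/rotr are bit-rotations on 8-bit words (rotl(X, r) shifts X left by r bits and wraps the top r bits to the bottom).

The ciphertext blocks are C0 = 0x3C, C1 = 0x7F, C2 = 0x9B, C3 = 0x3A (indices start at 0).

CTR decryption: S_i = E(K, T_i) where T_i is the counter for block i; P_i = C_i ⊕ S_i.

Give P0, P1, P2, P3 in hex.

P0 = 0x42, P1 = 0x09, P2 = 0xF5, P3 = 0x5C

P0: T = 0x64, S = E(K, T) = 0x7E; 0x3C ⊕ 0x7E = 0x42.
P1: T = 0x65, S = E(K, T) = 0x76; 0x7F ⊕ 0x76 = 0x09.
P2: T = 0x66, S = E(K, T) = 0x6E; 0x9B ⊕ 0x6E = 0xF5.
P3: T = 0x67, S = E(K, T) = 0x66; 0x3A ⊕ 0x66 = 0x5C.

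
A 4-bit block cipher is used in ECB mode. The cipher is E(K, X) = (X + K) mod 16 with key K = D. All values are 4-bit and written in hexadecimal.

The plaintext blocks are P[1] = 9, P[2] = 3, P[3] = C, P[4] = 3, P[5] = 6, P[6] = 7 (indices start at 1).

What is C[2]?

C[2] = 0

ECB encryption: C_i = E(K, P_i).
C[2]: E(K, 3) = 0.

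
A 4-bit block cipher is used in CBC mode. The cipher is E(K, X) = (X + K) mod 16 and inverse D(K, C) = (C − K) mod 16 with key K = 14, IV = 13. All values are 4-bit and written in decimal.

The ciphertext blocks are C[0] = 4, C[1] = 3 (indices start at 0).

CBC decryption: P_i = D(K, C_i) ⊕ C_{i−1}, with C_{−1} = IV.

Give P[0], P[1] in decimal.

P[0] = 11, P[1] = 1

P[0]: D(K, 4) = 6; 6 ⊕ 13 = 11.
P[1]: D(K, 3) = 5; 5 ⊕ 4 = 1.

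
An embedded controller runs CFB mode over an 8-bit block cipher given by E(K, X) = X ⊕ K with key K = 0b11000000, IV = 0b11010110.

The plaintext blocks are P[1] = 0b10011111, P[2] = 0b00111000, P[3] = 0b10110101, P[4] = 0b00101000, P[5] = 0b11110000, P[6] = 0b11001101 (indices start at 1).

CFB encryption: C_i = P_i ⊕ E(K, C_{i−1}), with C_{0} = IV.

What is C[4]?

C[4] = 0b11101100

C[1]: E(K, 0b11010110) = 0b00010110; 0b10011111 ⊕ 0b00010110 = 0b10001001.
C[2]: E(K, 0b10001001) = 0b01001001; 0b00111000 ⊕ 0b01001001 = 0b01110001.
C[3]: E(K, 0b01110001) = 0b10110001; 0b10110101 ⊕ 0b10110001 = 0b00000100.
C[4]: E(K, 0b00000100) = 0b11000100; 0b00101000 ⊕ 0b11000100 = 0b11101100.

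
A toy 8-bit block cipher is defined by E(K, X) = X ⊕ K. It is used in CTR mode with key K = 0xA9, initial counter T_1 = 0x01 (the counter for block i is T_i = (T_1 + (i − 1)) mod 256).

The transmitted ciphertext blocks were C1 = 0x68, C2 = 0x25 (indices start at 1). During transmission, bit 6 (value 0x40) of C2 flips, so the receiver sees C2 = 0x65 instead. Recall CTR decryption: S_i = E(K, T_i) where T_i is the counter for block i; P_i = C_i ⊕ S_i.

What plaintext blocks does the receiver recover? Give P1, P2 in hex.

Only C2 changed, to 0x65. In CTR, a change in C_i flips the same bit in P_i only; the keystream is unaffected. Decrypting the received ciphertext:
P1: T = 0x01, S = E(K, T) = 0xA8; 0x68 ⊕ 0xA8 = 0xC0.
P2: T = 0x02, S = E(K, T) = 0xAB; 0x65 ⊕ 0xAB = 0xCE.
Blocks that differ from the original plaintext: P2.

P1 = 0xC0, P2 = 0xCE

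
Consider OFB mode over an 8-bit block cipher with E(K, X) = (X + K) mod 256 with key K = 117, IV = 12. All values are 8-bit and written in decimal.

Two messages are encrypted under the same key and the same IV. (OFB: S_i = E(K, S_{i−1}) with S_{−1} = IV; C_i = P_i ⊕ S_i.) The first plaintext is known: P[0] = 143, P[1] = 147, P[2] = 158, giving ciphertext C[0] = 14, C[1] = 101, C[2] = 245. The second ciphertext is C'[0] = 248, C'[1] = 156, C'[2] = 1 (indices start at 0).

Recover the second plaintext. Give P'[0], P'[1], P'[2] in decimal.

In OFB with a reused IV, both messages share the same keystream S_i, so C_i ⊕ C'_i = P_i ⊕ P'_i and thus P'_i = P_i ⊕ C_i ⊕ C'_i.
P'[0]: 143 ⊕ 14 ⊕ 248 = 121.
P'[1]: 147 ⊕ 101 ⊕ 156 = 106.
P'[2]: 158 ⊕ 245 ⊕ 1 = 106.

P'[0] = 121, P'[1] = 106, P'[2] = 106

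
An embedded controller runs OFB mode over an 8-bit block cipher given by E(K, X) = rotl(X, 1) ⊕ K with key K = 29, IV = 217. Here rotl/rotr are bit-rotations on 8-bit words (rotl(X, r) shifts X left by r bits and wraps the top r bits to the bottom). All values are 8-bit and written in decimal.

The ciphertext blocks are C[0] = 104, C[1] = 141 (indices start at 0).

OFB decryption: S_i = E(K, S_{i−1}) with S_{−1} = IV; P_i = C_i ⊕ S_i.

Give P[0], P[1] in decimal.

P[0] = 198, P[1] = 205

P[0]: S = E(K, 217) = 174; 104 ⊕ 174 = 198.
P[1]: S = E(K, 174) = 64; 141 ⊕ 64 = 205.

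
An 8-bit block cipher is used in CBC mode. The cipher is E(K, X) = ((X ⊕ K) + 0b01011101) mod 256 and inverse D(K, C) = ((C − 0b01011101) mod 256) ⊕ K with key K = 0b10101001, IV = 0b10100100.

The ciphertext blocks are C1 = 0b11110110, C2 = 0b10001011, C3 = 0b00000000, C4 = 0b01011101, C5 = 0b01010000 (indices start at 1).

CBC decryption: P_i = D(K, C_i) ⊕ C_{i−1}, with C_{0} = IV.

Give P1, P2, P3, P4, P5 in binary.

P1 = 0b10010100, P2 = 0b01110001, P3 = 0b10000001, P4 = 0b10101001, P5 = 0b00000111

P1: D(K, 0b11110110) = 0b00110000; 0b00110000 ⊕ 0b10100100 = 0b10010100.
P2: D(K, 0b10001011) = 0b10000111; 0b10000111 ⊕ 0b11110110 = 0b01110001.
P3: D(K, 0b00000000) = 0b00001010; 0b00001010 ⊕ 0b10001011 = 0b10000001.
P4: D(K, 0b01011101) = 0b10101001; 0b10101001 ⊕ 0b00000000 = 0b10101001.
P5: D(K, 0b01010000) = 0b01011010; 0b01011010 ⊕ 0b01011101 = 0b00000111.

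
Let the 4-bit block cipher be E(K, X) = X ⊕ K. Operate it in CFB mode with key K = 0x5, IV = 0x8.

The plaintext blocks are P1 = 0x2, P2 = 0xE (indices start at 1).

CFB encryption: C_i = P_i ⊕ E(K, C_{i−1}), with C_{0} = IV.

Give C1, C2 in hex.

C1 = 0xF, C2 = 0x4

C1: E(K, 0x8) = 0xD; 0x2 ⊕ 0xD = 0xF.
C2: E(K, 0xF) = 0xA; 0xE ⊕ 0xA = 0x4.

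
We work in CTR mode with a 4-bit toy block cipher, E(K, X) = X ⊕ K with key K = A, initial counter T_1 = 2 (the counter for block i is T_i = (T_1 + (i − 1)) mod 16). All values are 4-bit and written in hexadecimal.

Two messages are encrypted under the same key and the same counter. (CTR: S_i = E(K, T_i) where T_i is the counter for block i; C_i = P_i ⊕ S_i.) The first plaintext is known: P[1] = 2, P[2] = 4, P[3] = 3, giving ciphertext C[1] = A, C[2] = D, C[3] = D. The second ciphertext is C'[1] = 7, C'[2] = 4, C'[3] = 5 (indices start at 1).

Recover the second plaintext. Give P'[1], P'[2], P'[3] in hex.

In CTR with a reused counter, both messages share the same keystream S_i, so C_i ⊕ C'_i = P_i ⊕ P'_i and thus P'_i = P_i ⊕ C_i ⊕ C'_i.
P'[1]: 2 ⊕ A ⊕ 7 = F.
P'[2]: 4 ⊕ D ⊕ 4 = D.
P'[3]: 3 ⊕ D ⊕ 5 = B.

P'[1] = F, P'[2] = D, P'[3] = B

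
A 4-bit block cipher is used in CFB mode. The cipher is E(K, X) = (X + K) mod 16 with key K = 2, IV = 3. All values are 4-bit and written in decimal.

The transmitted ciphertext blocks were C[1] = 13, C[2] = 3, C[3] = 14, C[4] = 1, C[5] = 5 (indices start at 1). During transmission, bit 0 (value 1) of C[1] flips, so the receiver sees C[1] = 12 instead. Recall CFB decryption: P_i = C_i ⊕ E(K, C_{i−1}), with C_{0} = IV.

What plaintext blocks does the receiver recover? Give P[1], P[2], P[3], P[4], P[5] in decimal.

P[1] = 9, P[2] = 13, P[3] = 11, P[4] = 1, P[5] = 6

Only C[1] changed, to 12. In CFB, a change in C_i flips the same bit in P_i and garbles P_{i+1}. Decrypting the received ciphertext:
P[1]: E(K, 3) = 5; 12 ⊕ 5 = 9.
P[2]: E(K, 12) = 14; 3 ⊕ 14 = 13.
P[3]: E(K, 3) = 5; 14 ⊕ 5 = 11.
P[4]: E(K, 14) = 0; 1 ⊕ 0 = 1.
P[5]: E(K, 1) = 3; 5 ⊕ 3 = 6.
Blocks that differ from the original plaintext: P[1], P[2].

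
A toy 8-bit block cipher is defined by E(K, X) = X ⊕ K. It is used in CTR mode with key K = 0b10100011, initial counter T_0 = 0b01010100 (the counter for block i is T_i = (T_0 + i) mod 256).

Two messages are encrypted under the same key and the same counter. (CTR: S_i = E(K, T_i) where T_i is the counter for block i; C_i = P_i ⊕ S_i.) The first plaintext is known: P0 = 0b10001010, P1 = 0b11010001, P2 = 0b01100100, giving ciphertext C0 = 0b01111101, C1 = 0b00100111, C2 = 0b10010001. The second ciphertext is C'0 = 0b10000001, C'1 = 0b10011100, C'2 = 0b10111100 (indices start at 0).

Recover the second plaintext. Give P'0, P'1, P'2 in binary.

P'0 = 0b01110110, P'1 = 0b01101010, P'2 = 0b01001001

In CTR with a reused counter, both messages share the same keystream S_i, so C_i ⊕ C'_i = P_i ⊕ P'_i and thus P'_i = P_i ⊕ C_i ⊕ C'_i.
P'0: 0b10001010 ⊕ 0b01111101 ⊕ 0b10000001 = 0b01110110.
P'1: 0b11010001 ⊕ 0b00100111 ⊕ 0b10011100 = 0b01101010.
P'2: 0b01100100 ⊕ 0b10010001 ⊕ 0b10111100 = 0b01001001.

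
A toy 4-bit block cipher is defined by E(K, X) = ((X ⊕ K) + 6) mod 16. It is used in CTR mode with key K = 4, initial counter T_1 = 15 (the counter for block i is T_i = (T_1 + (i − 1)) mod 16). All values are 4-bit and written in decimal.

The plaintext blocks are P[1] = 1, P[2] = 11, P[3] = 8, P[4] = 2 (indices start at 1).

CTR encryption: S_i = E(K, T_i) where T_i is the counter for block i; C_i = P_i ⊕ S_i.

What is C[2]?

C[1]: T = 15, S = E(K, T) = 1; 1 ⊕ 1 = 0.
C[2]: T = 0, S = E(K, T) = 10; 11 ⊕ 10 = 1.

C[2] = 1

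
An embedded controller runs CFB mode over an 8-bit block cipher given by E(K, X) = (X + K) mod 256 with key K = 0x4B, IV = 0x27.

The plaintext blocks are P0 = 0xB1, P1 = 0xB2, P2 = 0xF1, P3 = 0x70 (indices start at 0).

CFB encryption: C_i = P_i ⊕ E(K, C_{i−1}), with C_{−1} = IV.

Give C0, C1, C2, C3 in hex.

C0 = 0xC3, C1 = 0xBC, C2 = 0xF6, C3 = 0x31

C0: E(K, 0x27) = 0x72; 0xB1 ⊕ 0x72 = 0xC3.
C1: E(K, 0xC3) = 0x0E; 0xB2 ⊕ 0x0E = 0xBC.
C2: E(K, 0xBC) = 0x07; 0xF1 ⊕ 0x07 = 0xF6.
C3: E(K, 0xF6) = 0x41; 0x70 ⊕ 0x41 = 0x31.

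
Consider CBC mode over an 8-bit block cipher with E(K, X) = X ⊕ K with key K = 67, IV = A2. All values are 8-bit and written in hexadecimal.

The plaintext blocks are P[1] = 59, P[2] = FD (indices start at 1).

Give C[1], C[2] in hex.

C[1] = 9C, C[2] = 06

CBC encryption: C_i = E(K, P_i ⊕ C_{i−1}), with C_{0} = IV.
C[1]: P[1] ⊕ A2 = FB; E(K, FB) = 9C.
C[2]: P[2] ⊕ 9C = 61; E(K, 61) = 06.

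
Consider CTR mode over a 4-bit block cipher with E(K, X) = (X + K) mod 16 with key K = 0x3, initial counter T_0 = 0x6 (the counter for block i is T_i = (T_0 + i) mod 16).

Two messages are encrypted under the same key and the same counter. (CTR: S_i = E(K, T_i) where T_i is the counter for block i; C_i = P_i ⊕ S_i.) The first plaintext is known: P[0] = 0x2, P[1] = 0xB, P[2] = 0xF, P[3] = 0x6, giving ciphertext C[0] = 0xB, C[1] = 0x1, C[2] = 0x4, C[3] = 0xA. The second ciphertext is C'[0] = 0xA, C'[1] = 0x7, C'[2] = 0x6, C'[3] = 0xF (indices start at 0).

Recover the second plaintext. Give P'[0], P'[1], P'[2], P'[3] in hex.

P'[0] = 0x3, P'[1] = 0xD, P'[2] = 0xD, P'[3] = 0x3

In CTR with a reused counter, both messages share the same keystream S_i, so C_i ⊕ C'_i = P_i ⊕ P'_i and thus P'_i = P_i ⊕ C_i ⊕ C'_i.
P'[0]: 0x2 ⊕ 0xB ⊕ 0xA = 0x3.
P'[1]: 0xB ⊕ 0x1 ⊕ 0x7 = 0xD.
P'[2]: 0xF ⊕ 0x4 ⊕ 0x6 = 0xD.
P'[3]: 0x6 ⊕ 0xA ⊕ 0xF = 0x3.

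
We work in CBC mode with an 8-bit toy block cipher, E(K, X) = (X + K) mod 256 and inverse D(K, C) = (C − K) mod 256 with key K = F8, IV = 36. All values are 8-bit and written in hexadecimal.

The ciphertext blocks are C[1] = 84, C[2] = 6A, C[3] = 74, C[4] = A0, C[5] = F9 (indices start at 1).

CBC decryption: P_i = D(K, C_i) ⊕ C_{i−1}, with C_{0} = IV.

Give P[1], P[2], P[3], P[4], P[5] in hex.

P[1]: D(K, 84) = 8C; 8C ⊕ 36 = BA.
P[2]: D(K, 6A) = 72; 72 ⊕ 84 = F6.
P[3]: D(K, 74) = 7C; 7C ⊕ 6A = 16.
P[4]: D(K, A0) = A8; A8 ⊕ 74 = DC.
P[5]: D(K, F9) = 01; 01 ⊕ A0 = A1.

P[1] = BA, P[2] = F6, P[3] = 16, P[4] = DC, P[5] = A1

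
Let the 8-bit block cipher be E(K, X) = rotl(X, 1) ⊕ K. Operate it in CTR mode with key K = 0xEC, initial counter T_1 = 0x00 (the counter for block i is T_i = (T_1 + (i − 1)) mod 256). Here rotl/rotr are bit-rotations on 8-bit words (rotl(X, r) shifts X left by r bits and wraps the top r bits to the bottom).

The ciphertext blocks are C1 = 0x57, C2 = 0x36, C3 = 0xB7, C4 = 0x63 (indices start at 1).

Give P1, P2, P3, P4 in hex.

CTR decryption: S_i = E(K, T_i) where T_i is the counter for block i; P_i = C_i ⊕ S_i.
P1: T = 0x00, S = E(K, T) = 0xEC; 0x57 ⊕ 0xEC = 0xBB.
P2: T = 0x01, S = E(K, T) = 0xEE; 0x36 ⊕ 0xEE = 0xD8.
P3: T = 0x02, S = E(K, T) = 0xE8; 0xB7 ⊕ 0xE8 = 0x5F.
P4: T = 0x03, S = E(K, T) = 0xEA; 0x63 ⊕ 0xEA = 0x89.

P1 = 0xBB, P2 = 0xD8, P3 = 0x5F, P4 = 0x89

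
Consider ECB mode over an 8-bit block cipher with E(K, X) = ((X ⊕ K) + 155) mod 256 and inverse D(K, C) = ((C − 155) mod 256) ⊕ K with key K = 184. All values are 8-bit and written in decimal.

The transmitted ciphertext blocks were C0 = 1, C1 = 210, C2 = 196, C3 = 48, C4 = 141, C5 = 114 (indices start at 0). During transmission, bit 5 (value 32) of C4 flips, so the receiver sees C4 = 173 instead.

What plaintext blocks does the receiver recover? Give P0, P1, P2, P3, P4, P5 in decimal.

ECB decryption: P_i = D(K, C_i).
Only C4 changed, to 173. In ECB, a change in C_i affects only P_i. Decrypting the received ciphertext:
P0: D(K, 1) = 222.
P1: D(K, 210) = 143.
P2: D(K, 196) = 145.
P3: D(K, 48) = 45.
P4: D(K, 173) = 170.
P5: D(K, 114) = 111.
Blocks that differ from the original plaintext: P4.

P0 = 222, P1 = 143, P2 = 145, P3 = 45, P4 = 170, P5 = 111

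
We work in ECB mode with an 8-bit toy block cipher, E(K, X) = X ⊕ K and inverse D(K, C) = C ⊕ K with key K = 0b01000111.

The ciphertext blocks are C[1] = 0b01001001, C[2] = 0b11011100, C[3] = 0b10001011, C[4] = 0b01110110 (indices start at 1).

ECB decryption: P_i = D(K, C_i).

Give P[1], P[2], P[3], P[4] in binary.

P[1] = 0b00001110, P[2] = 0b10011011, P[3] = 0b11001100, P[4] = 0b00110001

P[1]: D(K, 0b01001001) = 0b00001110.
P[2]: D(K, 0b11011100) = 0b10011011.
P[3]: D(K, 0b10001011) = 0b11001100.
P[4]: D(K, 0b01110110) = 0b00110001.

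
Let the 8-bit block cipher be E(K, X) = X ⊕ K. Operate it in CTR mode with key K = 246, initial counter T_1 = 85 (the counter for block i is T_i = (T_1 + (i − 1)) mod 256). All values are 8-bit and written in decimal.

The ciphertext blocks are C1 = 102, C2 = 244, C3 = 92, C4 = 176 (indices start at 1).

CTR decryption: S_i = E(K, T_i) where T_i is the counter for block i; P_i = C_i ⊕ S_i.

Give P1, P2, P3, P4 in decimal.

P1: T = 85, S = E(K, T) = 163; 102 ⊕ 163 = 197.
P2: T = 86, S = E(K, T) = 160; 244 ⊕ 160 = 84.
P3: T = 87, S = E(K, T) = 161; 92 ⊕ 161 = 253.
P4: T = 88, S = E(K, T) = 174; 176 ⊕ 174 = 30.

P1 = 197, P2 = 84, P3 = 253, P4 = 30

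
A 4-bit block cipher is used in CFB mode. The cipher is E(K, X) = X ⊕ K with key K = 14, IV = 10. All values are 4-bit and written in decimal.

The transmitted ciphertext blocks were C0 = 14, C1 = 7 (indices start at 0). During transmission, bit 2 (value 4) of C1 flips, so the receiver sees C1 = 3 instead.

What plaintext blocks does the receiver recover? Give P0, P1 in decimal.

CFB decryption: P_i = C_i ⊕ E(K, C_{i−1}), with C_{−1} = IV.
Only C1 changed, to 3. In CFB, a change in C_i flips the same bit in P_i and garbles P_{i+1}. Decrypting the received ciphertext:
P0: E(K, 10) = 4; 14 ⊕ 4 = 10.
P1: E(K, 14) = 0; 3 ⊕ 0 = 3.
Blocks that differ from the original plaintext: P1.

P0 = 10, P1 = 3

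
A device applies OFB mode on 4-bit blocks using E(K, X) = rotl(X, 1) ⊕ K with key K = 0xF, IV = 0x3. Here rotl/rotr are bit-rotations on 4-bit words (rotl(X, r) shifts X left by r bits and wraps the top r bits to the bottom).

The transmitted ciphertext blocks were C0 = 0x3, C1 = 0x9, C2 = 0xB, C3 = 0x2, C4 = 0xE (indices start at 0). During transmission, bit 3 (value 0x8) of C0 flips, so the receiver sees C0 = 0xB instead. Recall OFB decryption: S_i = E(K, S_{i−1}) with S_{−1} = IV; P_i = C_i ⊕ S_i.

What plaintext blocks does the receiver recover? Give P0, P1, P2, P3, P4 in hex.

P0 = 0x2, P1 = 0x5, P2 = 0xD, P3 = 0x1, P4 = 0x7

Only C0 changed, to 0xB. In OFB, a change in C_i flips the same bit in P_i only; the keystream is unaffected. Decrypting the received ciphertext:
P0: S = E(K, 0x3) = 0x9; 0xB ⊕ 0x9 = 0x2.
P1: S = E(K, 0x9) = 0xC; 0x9 ⊕ 0xC = 0x5.
P2: S = E(K, 0xC) = 0x6; 0xB ⊕ 0x6 = 0xD.
P3: S = E(K, 0x6) = 0x3; 0x2 ⊕ 0x3 = 0x1.
P4: S = E(K, 0x3) = 0x9; 0xE ⊕ 0x9 = 0x7.
Blocks that differ from the original plaintext: P0.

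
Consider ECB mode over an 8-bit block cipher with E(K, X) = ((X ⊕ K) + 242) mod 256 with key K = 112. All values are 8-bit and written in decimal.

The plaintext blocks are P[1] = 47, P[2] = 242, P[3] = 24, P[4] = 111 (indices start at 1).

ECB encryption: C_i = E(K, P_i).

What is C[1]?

C[1]: E(K, 47) = 81.

C[1] = 81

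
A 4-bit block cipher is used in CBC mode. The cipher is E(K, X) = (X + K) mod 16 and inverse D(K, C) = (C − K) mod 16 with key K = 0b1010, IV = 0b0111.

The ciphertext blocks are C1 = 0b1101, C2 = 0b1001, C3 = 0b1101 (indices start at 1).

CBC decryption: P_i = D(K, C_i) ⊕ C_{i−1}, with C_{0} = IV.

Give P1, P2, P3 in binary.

P1 = 0b0100, P2 = 0b0010, P3 = 0b1010

P1: D(K, 0b1101) = 0b0011; 0b0011 ⊕ 0b0111 = 0b0100.
P2: D(K, 0b1001) = 0b1111; 0b1111 ⊕ 0b1101 = 0b0010.
P3: D(K, 0b1101) = 0b0011; 0b0011 ⊕ 0b1001 = 0b1010.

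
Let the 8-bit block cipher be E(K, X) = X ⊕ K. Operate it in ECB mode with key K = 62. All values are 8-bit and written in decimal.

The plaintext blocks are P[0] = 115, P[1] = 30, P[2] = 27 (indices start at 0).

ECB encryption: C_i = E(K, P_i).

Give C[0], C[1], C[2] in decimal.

C[0]: E(K, 115) = 77.
C[1]: E(K, 30) = 32.
C[2]: E(K, 27) = 37.

C[0] = 77, C[1] = 32, C[2] = 37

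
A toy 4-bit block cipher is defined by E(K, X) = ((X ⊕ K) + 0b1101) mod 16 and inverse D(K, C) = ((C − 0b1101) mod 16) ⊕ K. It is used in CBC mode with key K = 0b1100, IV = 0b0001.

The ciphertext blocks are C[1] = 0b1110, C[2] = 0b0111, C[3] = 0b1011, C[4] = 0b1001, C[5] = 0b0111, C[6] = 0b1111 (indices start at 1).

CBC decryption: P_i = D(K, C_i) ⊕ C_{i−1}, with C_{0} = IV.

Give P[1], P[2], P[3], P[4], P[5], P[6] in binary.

P[1]: D(K, 0b1110) = 0b1101; 0b1101 ⊕ 0b0001 = 0b1100.
P[2]: D(K, 0b0111) = 0b0110; 0b0110 ⊕ 0b1110 = 0b1000.
P[3]: D(K, 0b1011) = 0b0010; 0b0010 ⊕ 0b0111 = 0b0101.
P[4]: D(K, 0b1001) = 0b0000; 0b0000 ⊕ 0b1011 = 0b1011.
P[5]: D(K, 0b0111) = 0b0110; 0b0110 ⊕ 0b1001 = 0b1111.
P[6]: D(K, 0b1111) = 0b1110; 0b1110 ⊕ 0b0111 = 0b1001.

P[1] = 0b1100, P[2] = 0b1000, P[3] = 0b0101, P[4] = 0b1011, P[5] = 0b1111, P[6] = 0b1001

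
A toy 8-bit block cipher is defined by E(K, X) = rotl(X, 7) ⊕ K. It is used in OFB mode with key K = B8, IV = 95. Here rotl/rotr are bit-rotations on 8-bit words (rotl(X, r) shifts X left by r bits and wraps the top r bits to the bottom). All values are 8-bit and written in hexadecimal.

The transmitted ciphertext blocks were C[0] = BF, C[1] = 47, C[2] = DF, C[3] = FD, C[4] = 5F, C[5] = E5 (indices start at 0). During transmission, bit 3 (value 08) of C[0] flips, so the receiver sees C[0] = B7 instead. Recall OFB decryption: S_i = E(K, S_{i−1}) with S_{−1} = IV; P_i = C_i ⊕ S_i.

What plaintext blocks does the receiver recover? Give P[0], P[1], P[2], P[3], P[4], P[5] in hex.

P[0] = C5, P[1] = C6, P[2] = A7, P[3] = 79, P[4] = A5, P[5] = 20

Only C[0] changed, to B7. In OFB, a change in C_i flips the same bit in P_i only; the keystream is unaffected. Decrypting the received ciphertext:
P[0]: S = E(K, 95) = 72; B7 ⊕ 72 = C5.
P[1]: S = E(K, 72) = 81; 47 ⊕ 81 = C6.
P[2]: S = E(K, 81) = 78; DF ⊕ 78 = A7.
P[3]: S = E(K, 78) = 84; FD ⊕ 84 = 79.
P[4]: S = E(K, 84) = FA; 5F ⊕ FA = A5.
P[5]: S = E(K, FA) = C5; E5 ⊕ C5 = 20.
Blocks that differ from the original plaintext: P[0].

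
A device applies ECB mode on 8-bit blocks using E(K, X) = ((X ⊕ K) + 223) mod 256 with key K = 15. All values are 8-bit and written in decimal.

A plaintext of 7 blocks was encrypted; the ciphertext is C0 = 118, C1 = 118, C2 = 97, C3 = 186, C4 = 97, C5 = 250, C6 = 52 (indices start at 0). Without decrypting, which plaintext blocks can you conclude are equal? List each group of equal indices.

P0 = P1; P2 = P4

ECB encrypts each block independently with the same key, so equal ciphertext blocks imply equal plaintext blocks.
C0 = C1 = 118, so P0 = P1.
C2 = C4 = 97, so P2 = P4.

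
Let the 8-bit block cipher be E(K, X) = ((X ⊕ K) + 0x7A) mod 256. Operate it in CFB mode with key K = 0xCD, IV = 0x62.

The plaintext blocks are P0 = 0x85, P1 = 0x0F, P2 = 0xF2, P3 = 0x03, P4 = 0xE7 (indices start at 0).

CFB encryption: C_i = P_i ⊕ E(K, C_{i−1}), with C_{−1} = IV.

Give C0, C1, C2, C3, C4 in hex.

C0: E(K, 0x62) = 0x29; 0x85 ⊕ 0x29 = 0xAC.
C1: E(K, 0xAC) = 0xDB; 0x0F ⊕ 0xDB = 0xD4.
C2: E(K, 0xD4) = 0x93; 0xF2 ⊕ 0x93 = 0x61.
C3: E(K, 0x61) = 0x26; 0x03 ⊕ 0x26 = 0x25.
C4: E(K, 0x25) = 0x62; 0xE7 ⊕ 0x62 = 0x85.

C0 = 0xAC, C1 = 0xD4, C2 = 0x61, C3 = 0x25, C4 = 0x85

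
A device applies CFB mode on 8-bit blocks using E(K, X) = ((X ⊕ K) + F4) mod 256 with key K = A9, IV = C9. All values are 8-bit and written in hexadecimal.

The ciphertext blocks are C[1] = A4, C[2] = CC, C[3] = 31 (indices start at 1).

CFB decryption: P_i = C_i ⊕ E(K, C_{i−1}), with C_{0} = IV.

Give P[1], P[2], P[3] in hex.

P[1]: E(K, C9) = 54; A4 ⊕ 54 = F0.
P[2]: E(K, A4) = 01; CC ⊕ 01 = CD.
P[3]: E(K, CC) = 59; 31 ⊕ 59 = 68.

P[1] = F0, P[2] = CD, P[3] = 68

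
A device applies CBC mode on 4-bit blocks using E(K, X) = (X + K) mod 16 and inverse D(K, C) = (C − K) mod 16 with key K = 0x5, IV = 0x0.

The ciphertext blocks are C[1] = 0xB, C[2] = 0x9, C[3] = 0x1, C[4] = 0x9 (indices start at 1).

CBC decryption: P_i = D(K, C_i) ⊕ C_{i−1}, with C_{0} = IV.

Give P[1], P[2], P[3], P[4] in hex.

P[1] = 0x6, P[2] = 0xF, P[3] = 0x5, P[4] = 0x5

P[1]: D(K, 0xB) = 0x6; 0x6 ⊕ 0x0 = 0x6.
P[2]: D(K, 0x9) = 0x4; 0x4 ⊕ 0xB = 0xF.
P[3]: D(K, 0x1) = 0xC; 0xC ⊕ 0x9 = 0x5.
P[4]: D(K, 0x9) = 0x4; 0x4 ⊕ 0x1 = 0x5.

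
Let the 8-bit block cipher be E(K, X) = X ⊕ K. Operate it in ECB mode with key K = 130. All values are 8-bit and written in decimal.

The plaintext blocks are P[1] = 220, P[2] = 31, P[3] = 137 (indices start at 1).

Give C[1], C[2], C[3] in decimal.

ECB encryption: C_i = E(K, P_i).
C[1]: E(K, 220) = 94.
C[2]: E(K, 31) = 157.
C[3]: E(K, 137) = 11.

C[1] = 94, C[2] = 157, C[3] = 11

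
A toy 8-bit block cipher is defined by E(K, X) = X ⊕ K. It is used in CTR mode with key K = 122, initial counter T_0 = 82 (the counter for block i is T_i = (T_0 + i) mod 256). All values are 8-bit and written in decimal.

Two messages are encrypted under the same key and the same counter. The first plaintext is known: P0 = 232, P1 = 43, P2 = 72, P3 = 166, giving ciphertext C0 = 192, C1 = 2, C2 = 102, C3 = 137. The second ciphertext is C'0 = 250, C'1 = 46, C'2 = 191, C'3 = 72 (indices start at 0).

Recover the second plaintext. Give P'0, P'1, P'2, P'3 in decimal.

P'0 = 210, P'1 = 7, P'2 = 145, P'3 = 103

In CTR with a reused counter, both messages share the same keystream S_i, so C_i ⊕ C'_i = P_i ⊕ P'_i and thus P'_i = P_i ⊕ C_i ⊕ C'_i.
P'0: 232 ⊕ 192 ⊕ 250 = 210.
P'1: 43 ⊕ 2 ⊕ 46 = 7.
P'2: 72 ⊕ 102 ⊕ 191 = 145.
P'3: 166 ⊕ 137 ⊕ 72 = 103.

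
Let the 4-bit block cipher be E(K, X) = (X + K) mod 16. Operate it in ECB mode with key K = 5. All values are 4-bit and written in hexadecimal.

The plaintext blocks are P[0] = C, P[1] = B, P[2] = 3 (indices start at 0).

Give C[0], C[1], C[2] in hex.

C[0] = 1, C[1] = 0, C[2] = 8

ECB encryption: C_i = E(K, P_i).
C[0]: E(K, C) = 1.
C[1]: E(K, B) = 0.
C[2]: E(K, 3) = 8.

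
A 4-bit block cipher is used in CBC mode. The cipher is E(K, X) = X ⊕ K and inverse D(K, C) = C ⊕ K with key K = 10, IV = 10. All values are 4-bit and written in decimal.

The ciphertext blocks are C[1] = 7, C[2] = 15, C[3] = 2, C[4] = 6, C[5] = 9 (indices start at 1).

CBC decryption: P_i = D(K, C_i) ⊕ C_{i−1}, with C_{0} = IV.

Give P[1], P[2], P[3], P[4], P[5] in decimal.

P[1]: D(K, 7) = 13; 13 ⊕ 10 = 7.
P[2]: D(K, 15) = 5; 5 ⊕ 7 = 2.
P[3]: D(K, 2) = 8; 8 ⊕ 15 = 7.
P[4]: D(K, 6) = 12; 12 ⊕ 2 = 14.
P[5]: D(K, 9) = 3; 3 ⊕ 6 = 5.

P[1] = 7, P[2] = 2, P[3] = 7, P[4] = 14, P[5] = 5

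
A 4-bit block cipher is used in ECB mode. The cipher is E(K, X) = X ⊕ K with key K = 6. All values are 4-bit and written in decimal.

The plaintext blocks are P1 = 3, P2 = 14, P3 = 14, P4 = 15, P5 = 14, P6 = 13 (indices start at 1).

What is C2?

C2 = 8

ECB encryption: C_i = E(K, P_i).
C2: E(K, 14) = 8.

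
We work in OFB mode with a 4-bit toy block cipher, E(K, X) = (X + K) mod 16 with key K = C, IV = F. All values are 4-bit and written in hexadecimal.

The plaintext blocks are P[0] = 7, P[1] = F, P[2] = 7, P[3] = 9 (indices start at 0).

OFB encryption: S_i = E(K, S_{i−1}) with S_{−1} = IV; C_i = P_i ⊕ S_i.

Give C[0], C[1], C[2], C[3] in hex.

C[0] = C, C[1] = 8, C[2] = 4, C[3] = 6

C[0]: S = E(K, F) = B; 7 ⊕ B = C.
C[1]: S = E(K, B) = 7; F ⊕ 7 = 8.
C[2]: S = E(K, 7) = 3; 7 ⊕ 3 = 4.
C[3]: S = E(K, 3) = F; 9 ⊕ F = 6.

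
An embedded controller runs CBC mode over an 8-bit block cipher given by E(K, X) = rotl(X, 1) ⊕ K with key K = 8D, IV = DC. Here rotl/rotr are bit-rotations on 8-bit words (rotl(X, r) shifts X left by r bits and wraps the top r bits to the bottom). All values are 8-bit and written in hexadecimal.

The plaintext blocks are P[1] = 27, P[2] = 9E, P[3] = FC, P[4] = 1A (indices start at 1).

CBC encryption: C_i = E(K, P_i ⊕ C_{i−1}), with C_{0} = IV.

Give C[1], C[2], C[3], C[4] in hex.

C[1]: P[1] ⊕ DC = FB; E(K, FB) = 7A.
C[2]: P[2] ⊕ 7A = E4; E(K, E4) = 44.
C[3]: P[3] ⊕ 44 = B8; E(K, B8) = FC.
C[4]: P[4] ⊕ FC = E6; E(K, E6) = 40.

C[1] = 7A, C[2] = 44, C[3] = FC, C[4] = 40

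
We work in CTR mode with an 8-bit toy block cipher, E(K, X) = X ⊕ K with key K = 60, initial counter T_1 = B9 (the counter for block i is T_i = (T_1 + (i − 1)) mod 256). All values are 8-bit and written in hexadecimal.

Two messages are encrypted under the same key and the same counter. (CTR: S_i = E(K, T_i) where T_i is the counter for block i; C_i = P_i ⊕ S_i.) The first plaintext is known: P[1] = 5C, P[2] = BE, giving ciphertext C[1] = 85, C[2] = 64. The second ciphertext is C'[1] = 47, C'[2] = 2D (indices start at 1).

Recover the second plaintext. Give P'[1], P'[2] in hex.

In CTR with a reused counter, both messages share the same keystream S_i, so C_i ⊕ C'_i = P_i ⊕ P'_i and thus P'_i = P_i ⊕ C_i ⊕ C'_i.
P'[1]: 5C ⊕ 85 ⊕ 47 = 9E.
P'[2]: BE ⊕ 64 ⊕ 2D = F7.

P'[1] = 9E, P'[2] = F7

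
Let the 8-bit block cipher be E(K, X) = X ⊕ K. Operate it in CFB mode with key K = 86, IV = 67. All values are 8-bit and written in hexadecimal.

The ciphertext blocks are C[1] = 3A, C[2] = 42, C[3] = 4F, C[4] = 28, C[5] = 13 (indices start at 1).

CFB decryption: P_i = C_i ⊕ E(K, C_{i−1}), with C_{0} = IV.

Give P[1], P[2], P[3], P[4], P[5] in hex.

P[1]: E(K, 67) = E1; 3A ⊕ E1 = DB.
P[2]: E(K, 3A) = BC; 42 ⊕ BC = FE.
P[3]: E(K, 42) = C4; 4F ⊕ C4 = 8B.
P[4]: E(K, 4F) = C9; 28 ⊕ C9 = E1.
P[5]: E(K, 28) = AE; 13 ⊕ AE = BD.

P[1] = DB, P[2] = FE, P[3] = 8B, P[4] = E1, P[5] = BD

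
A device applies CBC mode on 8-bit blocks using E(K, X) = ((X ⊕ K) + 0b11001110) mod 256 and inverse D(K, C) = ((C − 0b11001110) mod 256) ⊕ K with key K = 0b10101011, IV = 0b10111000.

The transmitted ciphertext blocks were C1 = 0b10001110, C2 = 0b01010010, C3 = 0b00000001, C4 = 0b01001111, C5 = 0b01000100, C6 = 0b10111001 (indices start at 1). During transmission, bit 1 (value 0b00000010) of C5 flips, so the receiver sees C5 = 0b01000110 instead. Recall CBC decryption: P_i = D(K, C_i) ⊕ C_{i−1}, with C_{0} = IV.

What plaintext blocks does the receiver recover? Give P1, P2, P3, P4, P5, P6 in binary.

Only C5 changed, to 0b01000110. In CBC, a change in C_i garbles P_i and flips the same bit in P_{i+1}. Decrypting the received ciphertext:
P1: D(K, 0b10001110) = 0b01101011; 0b01101011 ⊕ 0b10111000 = 0b11010011.
P2: D(K, 0b01010010) = 0b00101111; 0b00101111 ⊕ 0b10001110 = 0b10100001.
P3: D(K, 0b00000001) = 0b10011000; 0b10011000 ⊕ 0b01010010 = 0b11001010.
P4: D(K, 0b01001111) = 0b00101010; 0b00101010 ⊕ 0b00000001 = 0b00101011.
P5: D(K, 0b01000110) = 0b11010011; 0b11010011 ⊕ 0b01001111 = 0b10011100.
P6: D(K, 0b10111001) = 0b01000000; 0b01000000 ⊕ 0b01000110 = 0b00000110.
Blocks that differ from the original plaintext: P5, P6.

P1 = 0b11010011, P2 = 0b10100001, P3 = 0b11001010, P4 = 0b00101011, P5 = 0b10011100, P6 = 0b00000110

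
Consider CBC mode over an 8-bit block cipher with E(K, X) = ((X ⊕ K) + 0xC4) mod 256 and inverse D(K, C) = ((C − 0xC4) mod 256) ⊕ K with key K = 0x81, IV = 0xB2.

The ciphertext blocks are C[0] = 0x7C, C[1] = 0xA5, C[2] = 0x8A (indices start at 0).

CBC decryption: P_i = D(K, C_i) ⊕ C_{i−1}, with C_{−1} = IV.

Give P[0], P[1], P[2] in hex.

P[0] = 0x8B, P[1] = 0x1C, P[2] = 0xE2

P[0]: D(K, 0x7C) = 0x39; 0x39 ⊕ 0xB2 = 0x8B.
P[1]: D(K, 0xA5) = 0x60; 0x60 ⊕ 0x7C = 0x1C.
P[2]: D(K, 0x8A) = 0x47; 0x47 ⊕ 0xA5 = 0xE2.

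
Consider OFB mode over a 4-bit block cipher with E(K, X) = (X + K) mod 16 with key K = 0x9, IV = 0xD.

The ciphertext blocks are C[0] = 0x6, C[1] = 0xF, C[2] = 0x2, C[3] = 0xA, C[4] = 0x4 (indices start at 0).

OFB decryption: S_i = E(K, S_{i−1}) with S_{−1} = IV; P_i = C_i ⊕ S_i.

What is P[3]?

P[0]: S = E(K, 0xD) = 0x6; 0x6 ⊕ 0x6 = 0x0.
P[1]: S = E(K, 0x6) = 0xF; 0xF ⊕ 0xF = 0x0.
P[2]: S = E(K, 0xF) = 0x8; 0x2 ⊕ 0x8 = 0xA.
P[3]: S = E(K, 0x8) = 0x1; 0xA ⊕ 0x1 = 0xB.

P[3] = 0xB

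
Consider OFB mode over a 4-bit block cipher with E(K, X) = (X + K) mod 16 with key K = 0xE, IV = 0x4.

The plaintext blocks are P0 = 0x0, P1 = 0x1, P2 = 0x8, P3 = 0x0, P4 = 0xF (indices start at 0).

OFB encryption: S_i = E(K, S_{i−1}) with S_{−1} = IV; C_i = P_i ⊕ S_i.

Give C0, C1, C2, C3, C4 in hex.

C0: S = E(K, 0x4) = 0x2; 0x0 ⊕ 0x2 = 0x2.
C1: S = E(K, 0x2) = 0x0; 0x1 ⊕ 0x0 = 0x1.
C2: S = E(K, 0x0) = 0xE; 0x8 ⊕ 0xE = 0x6.
C3: S = E(K, 0xE) = 0xC; 0x0 ⊕ 0xC = 0xC.
C4: S = E(K, 0xC) = 0xA; 0xF ⊕ 0xA = 0x5.

C0 = 0x2, C1 = 0x1, C2 = 0x6, C3 = 0xC, C4 = 0x5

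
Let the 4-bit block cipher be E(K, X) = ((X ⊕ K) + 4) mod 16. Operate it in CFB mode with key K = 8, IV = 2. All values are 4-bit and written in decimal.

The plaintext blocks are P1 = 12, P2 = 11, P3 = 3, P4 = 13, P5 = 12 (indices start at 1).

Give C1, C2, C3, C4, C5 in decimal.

C1 = 2, C2 = 5, C3 = 2, C4 = 3, C5 = 3

CFB encryption: C_i = P_i ⊕ E(K, C_{i−1}), with C_{0} = IV.
C1: E(K, 2) = 14; 12 ⊕ 14 = 2.
C2: E(K, 2) = 14; 11 ⊕ 14 = 5.
C3: E(K, 5) = 1; 3 ⊕ 1 = 2.
C4: E(K, 2) = 14; 13 ⊕ 14 = 3.
C5: E(K, 3) = 15; 12 ⊕ 15 = 3.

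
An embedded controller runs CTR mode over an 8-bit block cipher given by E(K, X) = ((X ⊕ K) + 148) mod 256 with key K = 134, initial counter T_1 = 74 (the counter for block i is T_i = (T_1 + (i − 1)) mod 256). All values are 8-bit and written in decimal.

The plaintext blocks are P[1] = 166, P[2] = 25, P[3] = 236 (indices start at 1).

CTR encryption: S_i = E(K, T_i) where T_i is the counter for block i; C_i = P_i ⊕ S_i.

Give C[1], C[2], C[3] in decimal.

C[1]: T = 74, S = E(K, T) = 96; 166 ⊕ 96 = 198.
C[2]: T = 75, S = E(K, T) = 97; 25 ⊕ 97 = 120.
C[3]: T = 76, S = E(K, T) = 94; 236 ⊕ 94 = 178.

C[1] = 198, C[2] = 120, C[3] = 178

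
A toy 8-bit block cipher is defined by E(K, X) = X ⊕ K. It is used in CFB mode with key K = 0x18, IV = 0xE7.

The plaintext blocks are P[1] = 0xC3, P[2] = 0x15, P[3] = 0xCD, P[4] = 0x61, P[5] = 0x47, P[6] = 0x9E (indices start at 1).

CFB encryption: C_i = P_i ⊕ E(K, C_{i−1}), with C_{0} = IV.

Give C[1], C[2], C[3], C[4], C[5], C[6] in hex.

C[1]: E(K, 0xE7) = 0xFF; 0xC3 ⊕ 0xFF = 0x3C.
C[2]: E(K, 0x3C) = 0x24; 0x15 ⊕ 0x24 = 0x31.
C[3]: E(K, 0x31) = 0x29; 0xCD ⊕ 0x29 = 0xE4.
C[4]: E(K, 0xE4) = 0xFC; 0x61 ⊕ 0xFC = 0x9D.
C[5]: E(K, 0x9D) = 0x85; 0x47 ⊕ 0x85 = 0xC2.
C[6]: E(K, 0xC2) = 0xDA; 0x9E ⊕ 0xDA = 0x44.

C[1] = 0x3C, C[2] = 0x31, C[3] = 0xE4, C[4] = 0x9D, C[5] = 0xC2, C[6] = 0x44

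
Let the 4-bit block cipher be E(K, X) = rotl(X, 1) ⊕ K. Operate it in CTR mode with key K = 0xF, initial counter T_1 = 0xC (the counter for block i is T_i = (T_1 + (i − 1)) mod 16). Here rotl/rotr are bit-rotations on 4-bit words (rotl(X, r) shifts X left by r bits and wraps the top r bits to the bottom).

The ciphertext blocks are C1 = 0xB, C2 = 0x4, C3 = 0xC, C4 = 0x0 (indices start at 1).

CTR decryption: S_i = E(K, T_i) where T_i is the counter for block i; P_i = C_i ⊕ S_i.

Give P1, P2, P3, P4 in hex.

P1 = 0xD, P2 = 0x0, P3 = 0xE, P4 = 0x0

P1: T = 0xC, S = E(K, T) = 0x6; 0xB ⊕ 0x6 = 0xD.
P2: T = 0xD, S = E(K, T) = 0x4; 0x4 ⊕ 0x4 = 0x0.
P3: T = 0xE, S = E(K, T) = 0x2; 0xC ⊕ 0x2 = 0xE.
P4: T = 0xF, S = E(K, T) = 0x0; 0x0 ⊕ 0x0 = 0x0.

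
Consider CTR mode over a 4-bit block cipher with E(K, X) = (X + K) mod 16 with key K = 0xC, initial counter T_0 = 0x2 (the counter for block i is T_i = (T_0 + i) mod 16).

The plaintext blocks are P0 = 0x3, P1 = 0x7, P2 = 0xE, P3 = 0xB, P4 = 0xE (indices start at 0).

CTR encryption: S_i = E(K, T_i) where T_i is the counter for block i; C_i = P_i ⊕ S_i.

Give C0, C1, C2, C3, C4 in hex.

C0: T = 0x2, S = E(K, T) = 0xE; 0x3 ⊕ 0xE = 0xD.
C1: T = 0x3, S = E(K, T) = 0xF; 0x7 ⊕ 0xF = 0x8.
C2: T = 0x4, S = E(K, T) = 0x0; 0xE ⊕ 0x0 = 0xE.
C3: T = 0x5, S = E(K, T) = 0x1; 0xB ⊕ 0x1 = 0xA.
C4: T = 0x6, S = E(K, T) = 0x2; 0xE ⊕ 0x2 = 0xC.

C0 = 0xD, C1 = 0x8, C2 = 0xE, C3 = 0xA, C4 = 0xC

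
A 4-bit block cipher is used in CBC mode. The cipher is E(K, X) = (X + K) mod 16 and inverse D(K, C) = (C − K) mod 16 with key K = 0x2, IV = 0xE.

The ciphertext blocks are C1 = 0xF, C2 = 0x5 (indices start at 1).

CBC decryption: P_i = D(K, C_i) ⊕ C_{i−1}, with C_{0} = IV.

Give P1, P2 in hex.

P1: D(K, 0xF) = 0xD; 0xD ⊕ 0xE = 0x3.
P2: D(K, 0x5) = 0x3; 0x3 ⊕ 0xF = 0xC.

P1 = 0x3, P2 = 0xC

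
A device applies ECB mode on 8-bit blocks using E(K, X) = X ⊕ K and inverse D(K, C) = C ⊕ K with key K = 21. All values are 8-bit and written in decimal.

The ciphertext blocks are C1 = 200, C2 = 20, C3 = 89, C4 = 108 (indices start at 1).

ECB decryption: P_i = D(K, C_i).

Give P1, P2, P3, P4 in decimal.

P1: D(K, 200) = 221.
P2: D(K, 20) = 1.
P3: D(K, 89) = 76.
P4: D(K, 108) = 121.

P1 = 221, P2 = 1, P3 = 76, P4 = 121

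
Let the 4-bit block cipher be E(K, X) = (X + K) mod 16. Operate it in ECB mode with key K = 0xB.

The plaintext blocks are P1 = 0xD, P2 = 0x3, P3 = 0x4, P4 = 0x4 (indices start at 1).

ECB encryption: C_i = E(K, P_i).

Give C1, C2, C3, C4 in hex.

C1 = 0x8, C2 = 0xE, C3 = 0xF, C4 = 0xF

C1: E(K, 0xD) = 0x8.
C2: E(K, 0x3) = 0xE.
C3: E(K, 0x4) = 0xF.
C4: E(K, 0x4) = 0xF.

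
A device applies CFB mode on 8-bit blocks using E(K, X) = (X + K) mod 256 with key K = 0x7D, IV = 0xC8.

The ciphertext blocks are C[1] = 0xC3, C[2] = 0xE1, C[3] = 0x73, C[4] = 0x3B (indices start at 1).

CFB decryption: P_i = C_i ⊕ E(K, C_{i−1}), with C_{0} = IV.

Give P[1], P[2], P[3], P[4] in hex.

P[1]: E(K, 0xC8) = 0x45; 0xC3 ⊕ 0x45 = 0x86.
P[2]: E(K, 0xC3) = 0x40; 0xE1 ⊕ 0x40 = 0xA1.
P[3]: E(K, 0xE1) = 0x5E; 0x73 ⊕ 0x5E = 0x2D.
P[4]: E(K, 0x73) = 0xF0; 0x3B ⊕ 0xF0 = 0xCB.

P[1] = 0x86, P[2] = 0xA1, P[3] = 0x2D, P[4] = 0xCB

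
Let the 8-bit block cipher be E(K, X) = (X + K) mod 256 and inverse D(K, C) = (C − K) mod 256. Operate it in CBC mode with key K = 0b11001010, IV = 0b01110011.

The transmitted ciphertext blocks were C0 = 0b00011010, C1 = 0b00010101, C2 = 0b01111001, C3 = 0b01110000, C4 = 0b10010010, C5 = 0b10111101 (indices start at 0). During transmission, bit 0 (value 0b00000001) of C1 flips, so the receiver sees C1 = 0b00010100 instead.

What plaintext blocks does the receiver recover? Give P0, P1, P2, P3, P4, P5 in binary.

CBC decryption: P_i = D(K, C_i) ⊕ C_{i−1}, with C_{−1} = IV.
Only C1 changed, to 0b00010100. In CBC, a change in C_i garbles P_i and flips the same bit in P_{i+1}. Decrypting the received ciphertext:
P0: D(K, 0b00011010) = 0b01010000; 0b01010000 ⊕ 0b01110011 = 0b00100011.
P1: D(K, 0b00010100) = 0b01001010; 0b01001010 ⊕ 0b00011010 = 0b01010000.
P2: D(K, 0b01111001) = 0b10101111; 0b10101111 ⊕ 0b00010100 = 0b10111011.
P3: D(K, 0b01110000) = 0b10100110; 0b10100110 ⊕ 0b01111001 = 0b11011111.
P4: D(K, 0b10010010) = 0b11001000; 0b11001000 ⊕ 0b01110000 = 0b10111000.
P5: D(K, 0b10111101) = 0b11110011; 0b11110011 ⊕ 0b10010010 = 0b01100001.
Blocks that differ from the original plaintext: P1, P2.

P0 = 0b00100011, P1 = 0b01010000, P2 = 0b10111011, P3 = 0b11011111, P4 = 0b10111000, P5 = 0b01100001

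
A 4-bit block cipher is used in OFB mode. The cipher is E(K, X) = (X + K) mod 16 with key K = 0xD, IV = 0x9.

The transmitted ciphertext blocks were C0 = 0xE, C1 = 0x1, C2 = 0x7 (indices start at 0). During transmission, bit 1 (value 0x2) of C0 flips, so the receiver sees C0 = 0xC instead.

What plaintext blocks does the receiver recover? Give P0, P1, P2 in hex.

P0 = 0xA, P1 = 0x2, P2 = 0x7

OFB decryption: S_i = E(K, S_{i−1}) with S_{−1} = IV; P_i = C_i ⊕ S_i.
Only C0 changed, to 0xC. In OFB, a change in C_i flips the same bit in P_i only; the keystream is unaffected. Decrypting the received ciphertext:
P0: S = E(K, 0x9) = 0x6; 0xC ⊕ 0x6 = 0xA.
P1: S = E(K, 0x6) = 0x3; 0x1 ⊕ 0x3 = 0x2.
P2: S = E(K, 0x3) = 0x0; 0x7 ⊕ 0x0 = 0x7.
Blocks that differ from the original plaintext: P0.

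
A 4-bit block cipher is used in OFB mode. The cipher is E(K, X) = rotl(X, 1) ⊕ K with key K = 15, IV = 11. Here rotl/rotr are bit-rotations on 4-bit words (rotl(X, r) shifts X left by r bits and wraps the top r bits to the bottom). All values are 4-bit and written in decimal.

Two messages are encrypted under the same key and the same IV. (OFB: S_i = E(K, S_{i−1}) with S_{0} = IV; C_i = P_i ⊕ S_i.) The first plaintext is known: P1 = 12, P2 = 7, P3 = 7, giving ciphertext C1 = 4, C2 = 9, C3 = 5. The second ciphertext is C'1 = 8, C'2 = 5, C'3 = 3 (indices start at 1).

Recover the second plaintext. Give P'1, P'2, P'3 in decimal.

In OFB with a reused IV, both messages share the same keystream S_i, so C_i ⊕ C'_i = P_i ⊕ P'_i and thus P'_i = P_i ⊕ C_i ⊕ C'_i.
P'1: 12 ⊕ 4 ⊕ 8 = 0.
P'2: 7 ⊕ 9 ⊕ 5 = 11.
P'3: 7 ⊕ 5 ⊕ 3 = 1.

P'1 = 0, P'2 = 11, P'3 = 1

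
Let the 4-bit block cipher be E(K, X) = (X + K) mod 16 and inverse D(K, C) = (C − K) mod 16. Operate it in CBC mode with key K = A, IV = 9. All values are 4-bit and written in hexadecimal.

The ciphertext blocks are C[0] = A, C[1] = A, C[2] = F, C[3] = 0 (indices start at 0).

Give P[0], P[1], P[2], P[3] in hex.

CBC decryption: P_i = D(K, C_i) ⊕ C_{i−1}, with C_{−1} = IV.
P[0]: D(K, A) = 0; 0 ⊕ 9 = 9.
P[1]: D(K, A) = 0; 0 ⊕ A = A.
P[2]: D(K, F) = 5; 5 ⊕ A = F.
P[3]: D(K, 0) = 6; 6 ⊕ F = 9.

P[0] = 9, P[1] = A, P[2] = F, P[3] = 9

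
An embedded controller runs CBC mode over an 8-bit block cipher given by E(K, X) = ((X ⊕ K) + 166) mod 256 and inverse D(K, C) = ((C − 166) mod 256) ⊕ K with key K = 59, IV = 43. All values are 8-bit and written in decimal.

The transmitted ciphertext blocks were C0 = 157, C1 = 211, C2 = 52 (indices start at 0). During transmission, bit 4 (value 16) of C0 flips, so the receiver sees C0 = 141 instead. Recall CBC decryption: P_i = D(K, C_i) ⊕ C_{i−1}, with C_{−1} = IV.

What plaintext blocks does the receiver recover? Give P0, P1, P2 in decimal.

Only C0 changed, to 141. In CBC, a change in C_i garbles P_i and flips the same bit in P_{i+1}. Decrypting the received ciphertext:
P0: D(K, 141) = 220; 220 ⊕ 43 = 247.
P1: D(K, 211) = 22; 22 ⊕ 141 = 155.
P2: D(K, 52) = 181; 181 ⊕ 211 = 102.
Blocks that differ from the original plaintext: P0, P1.

P0 = 247, P1 = 155, P2 = 102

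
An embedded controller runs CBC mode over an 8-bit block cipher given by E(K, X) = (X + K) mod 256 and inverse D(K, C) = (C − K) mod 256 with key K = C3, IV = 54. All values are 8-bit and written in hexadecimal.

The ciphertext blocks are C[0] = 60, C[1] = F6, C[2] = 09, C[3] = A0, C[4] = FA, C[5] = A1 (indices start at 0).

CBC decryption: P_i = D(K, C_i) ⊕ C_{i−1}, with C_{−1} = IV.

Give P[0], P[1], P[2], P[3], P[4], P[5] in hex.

P[0] = C9, P[1] = 53, P[2] = B0, P[3] = D4, P[4] = 97, P[5] = 24

P[0]: D(K, 60) = 9D; 9D ⊕ 54 = C9.
P[1]: D(K, F6) = 33; 33 ⊕ 60 = 53.
P[2]: D(K, 09) = 46; 46 ⊕ F6 = B0.
P[3]: D(K, A0) = DD; DD ⊕ 09 = D4.
P[4]: D(K, FA) = 37; 37 ⊕ A0 = 97.
P[5]: D(K, A1) = DE; DE ⊕ FA = 24.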